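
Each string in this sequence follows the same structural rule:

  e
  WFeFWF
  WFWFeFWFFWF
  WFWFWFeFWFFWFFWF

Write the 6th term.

s(k+1) = WF·s(k)·FWF, so each term gains WF as a prefix and FWF as a suffix.
From WFWFWFeFWFFWFFWF, 2 further steps: WFWFWFeFWFFWFFWF → WFWFWFWFeFWFFWFFWFFWF → (answer).

WFWFWFWFWFeFWFFWFFWFFWFFWF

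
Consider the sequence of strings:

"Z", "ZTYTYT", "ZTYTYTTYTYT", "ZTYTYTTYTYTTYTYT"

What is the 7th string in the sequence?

ZTYTYTTYTYTTYTYTTYTYTTYTYTTYTYT

The strings grow by a fixed suffix TYTYT each time.
From ZTYTYTTYTYTTYTYT, 3 further steps: ZTYTYTTYTYTTYTYT → ZTYTYTTYTYTTYTYTTYTYT → ZTYTYTTYTYTTYTYTTYTYTTYTYT → (answer).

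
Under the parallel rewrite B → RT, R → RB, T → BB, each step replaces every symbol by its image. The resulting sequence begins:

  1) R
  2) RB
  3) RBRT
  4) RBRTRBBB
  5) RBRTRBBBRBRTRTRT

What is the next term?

Rewriting the 16 symbols of RBRTRBBBRBRTRTRT one by one yields RB RT RB BB RB RT RT RT RB RT RB BB RB BB RB BB; concatenated:

RBRTRBBBRBRTRTRTRBRTRBBBRBBBRBBB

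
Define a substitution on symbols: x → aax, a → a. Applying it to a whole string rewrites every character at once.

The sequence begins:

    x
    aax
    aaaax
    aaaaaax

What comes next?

Rewriting each symbol of aaaaaax: a→a, a→a, a→a, a→a, a→a, a→a, x→aax, which concatenates to a a a a a a aax.

aaaaaaaax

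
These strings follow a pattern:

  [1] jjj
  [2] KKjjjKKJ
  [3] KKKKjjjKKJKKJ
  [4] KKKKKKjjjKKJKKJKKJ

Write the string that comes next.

KKKKKKKKjjjKKJKKJKKJKKJ

Every step adds KK to the front and KKJ to the end of the previous string.
One more step from KKKKKKjjjKKJKKJKKJ gives the answer.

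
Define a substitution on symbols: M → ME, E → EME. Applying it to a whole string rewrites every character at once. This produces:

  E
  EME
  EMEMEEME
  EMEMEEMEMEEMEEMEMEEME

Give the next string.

Replace each of the 21 characters of EMEMEEMEMEEMEEMEMEEME in place — EME ME EME ME EME EME ME EME ME EME EME ME EME EME ME EME ME EME EME ME EME — and concatenate.

EMEMEEMEMEEMEEMEMEEMEMEEMEEMEMEEMEEMEMEEMEMEEMEEMEMEEME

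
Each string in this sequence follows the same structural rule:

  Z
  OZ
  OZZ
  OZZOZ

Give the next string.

OZZOZOZZ

Each term (from the third on) is the previous term followed by the one before it: term 3 = OZ·Z = OZZ.
Continuing: OZZOZ · OZZ gives term 5.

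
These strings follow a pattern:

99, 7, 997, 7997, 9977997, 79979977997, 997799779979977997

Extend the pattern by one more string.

79979977997997799779979977997

From term 3 onward, concatenate the second-to-last term with the last: 99·7 = 997, 7·997 = 7997, …
The next term joins 79979977997 and 997799779979977997.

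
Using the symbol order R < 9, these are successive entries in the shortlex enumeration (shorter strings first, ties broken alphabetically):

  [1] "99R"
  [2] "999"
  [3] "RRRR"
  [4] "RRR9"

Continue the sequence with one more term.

RR9R

Find the rightmost character of RRR9 below 9, bump it to the next letter, and reset everything to its right to R.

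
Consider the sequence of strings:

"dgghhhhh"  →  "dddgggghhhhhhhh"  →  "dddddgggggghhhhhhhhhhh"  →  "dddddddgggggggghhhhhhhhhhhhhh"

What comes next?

dddddddddgggggggggghhhhhhhhhhhhhhhhh

Reading off run lengths: d runs 1, 3, 5, 7; g runs 2, 4, 6, 8; h runs 5, 8, 11, 14 — each is linear in n (n = 1, 2, …).
At n = 5 the blocks have lengths 9, 10, 17.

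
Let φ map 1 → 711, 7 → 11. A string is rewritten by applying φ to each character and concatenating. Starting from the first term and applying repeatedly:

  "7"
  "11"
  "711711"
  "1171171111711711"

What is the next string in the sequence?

71171111711711117117117117111171171111711711

Replace each of the 16 characters of 1171171111711711 in place — 711 711 11 711 711 11 711 711 711 711 11 711 711 11 711 711 — and concatenate.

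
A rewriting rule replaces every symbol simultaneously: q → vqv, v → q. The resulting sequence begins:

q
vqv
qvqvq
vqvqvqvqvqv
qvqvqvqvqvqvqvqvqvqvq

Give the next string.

Replace each of the 21 characters of qvqvqvqvqvqvqvqvqvqvq in place — vqv q vqv q vqv q vqv q vqv q vqv q vqv q vqv q vqv q vqv q vqv — and concatenate.

vqvqvqvqvqvqvqvqvqvqvqvqvqvqvqvqvqvqvqvqvqv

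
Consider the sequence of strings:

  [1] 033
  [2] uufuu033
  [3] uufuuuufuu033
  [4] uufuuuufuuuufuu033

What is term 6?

Every step adds uufuu at the front: s(k+1) = uufuu·s(k).
From uufuuuufuuuufuu033, 2 further steps: uufuuuufuuuufuu033 → uufuuuufuuuufuuuufuu033 → (answer).

uufuuuufuuuufuuuufuuuufuu033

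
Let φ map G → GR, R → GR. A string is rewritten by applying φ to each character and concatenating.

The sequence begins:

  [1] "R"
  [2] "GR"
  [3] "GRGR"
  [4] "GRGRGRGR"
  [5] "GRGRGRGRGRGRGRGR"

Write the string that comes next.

GRGRGRGRGRGRGRGRGRGRGRGRGRGRGRGR

Applying the rule to each of the 16 symbols of GRGRGRGRGRGRGRGR gives the pieces GR GR GR GR GR GR GR GR GR GR GR GR GR GR GR GR, which concatenate to the answer.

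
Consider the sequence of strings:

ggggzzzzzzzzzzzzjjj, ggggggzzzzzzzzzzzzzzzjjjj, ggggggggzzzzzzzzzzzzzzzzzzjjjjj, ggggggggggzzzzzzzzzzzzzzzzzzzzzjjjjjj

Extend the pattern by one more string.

ggggggggggggzzzzzzzzzzzzzzzzzzzzzzzzjjjjjjj

Term n consists of 2n-2 g's, followed by 3n+3 z's, followed by n j's, where the shown terms are n = 3, 4, 5, 6.
At n = 7 the blocks have lengths 12, 24, 7.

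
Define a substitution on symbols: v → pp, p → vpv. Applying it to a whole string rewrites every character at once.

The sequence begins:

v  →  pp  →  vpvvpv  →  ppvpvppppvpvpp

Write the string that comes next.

Rewriting the 14 symbols of ppvpvppppvpvpp one by one yields vpv vpv pp vpv pp vpv vpv vpv vpv pp vpv pp vpv vpv; concatenated:

vpvvpvppvpvppvpvvpvvpvvpvppvpvppvpvvpv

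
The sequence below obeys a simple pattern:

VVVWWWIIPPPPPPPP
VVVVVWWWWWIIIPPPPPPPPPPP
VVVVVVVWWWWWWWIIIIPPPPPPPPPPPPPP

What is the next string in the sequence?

VVVVVVVVVWWWWWWWWWIIIIIPPPPPPPPPPPPPPPPP

Reading off run lengths: V runs 3, 5, 7; W runs 3, 5, 7; I runs 2, 3, 4; P runs 8, 11, 14 — each is linear in n, where the shown terms are n = 2, 3, 4.
Setting n = 5 gives 9, 9, 5, 17 characters in each block.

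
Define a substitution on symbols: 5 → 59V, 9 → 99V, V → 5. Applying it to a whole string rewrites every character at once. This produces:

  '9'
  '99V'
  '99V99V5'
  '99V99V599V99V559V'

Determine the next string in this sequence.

Rewriting the 17 symbols of 99V99V599V99V559V one by one yields 99V 99V 5 99V 99V 5 59V 99V 99V 5 99V 99V 5 59V 59V 99V 5; concatenated:

99V99V599V99V559V99V99V599V99V559V59V99V5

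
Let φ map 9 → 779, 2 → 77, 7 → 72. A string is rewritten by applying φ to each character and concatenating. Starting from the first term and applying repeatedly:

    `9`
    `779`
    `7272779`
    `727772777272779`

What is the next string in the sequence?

φ(727772777272779) expands symbol-by-symbol to 72 77 72 72 72 77 72 72 72 77 72 77 72 72 779; joining the 15 pieces gives the next term.

7277727272777272727772777272779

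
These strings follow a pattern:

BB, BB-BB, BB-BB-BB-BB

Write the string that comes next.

Each string is two copies of the previous one joined by '-'.
One more doubling of BB-BB-BB-BB gives the answer.

BB-BB-BB-BB-BB-BB-BB-BB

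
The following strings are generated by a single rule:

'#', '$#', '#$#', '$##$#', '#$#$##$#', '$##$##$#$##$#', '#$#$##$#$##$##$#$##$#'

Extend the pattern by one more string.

$##$##$#$##$##$#$##$#$##$##$#$##$#

Each term (from the third on) is the two preceding terms concatenated in order: term 3 = #·$# = #$#.
The next term joins $##$##$#$##$# and #$#$##$#$##$##$#$##$#.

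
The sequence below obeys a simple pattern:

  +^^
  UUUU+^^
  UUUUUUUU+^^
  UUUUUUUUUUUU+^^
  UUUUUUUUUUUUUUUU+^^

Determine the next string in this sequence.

UUUUUUUUUUUUUUUUUUUU+^^

Each term is the previous one with UUUU prepended.
One more step from UUUUUUUUUUUUUUUU+^^ gives the answer.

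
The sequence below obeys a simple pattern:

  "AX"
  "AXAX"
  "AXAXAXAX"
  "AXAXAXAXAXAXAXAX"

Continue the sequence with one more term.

Each string is two copies of the previous one concatenated.
Doubling AXAXAXAXAXAXAXAX:

AXAXAXAXAXAXAXAXAXAXAXAXAXAXAXAX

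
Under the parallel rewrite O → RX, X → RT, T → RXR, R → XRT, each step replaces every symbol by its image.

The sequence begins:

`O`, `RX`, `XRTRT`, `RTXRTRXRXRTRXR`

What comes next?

XRTRXRRTXRTRXRXRTRTXRTRTXRTRXRXRTRTXRT

φ(RTXRTRXRXRTRXR) expands symbol-by-symbol to XRT RXR RT XRT RXR XRT RT XRT RT XRT RXR XRT RT XRT; joining the 14 pieces gives the next term.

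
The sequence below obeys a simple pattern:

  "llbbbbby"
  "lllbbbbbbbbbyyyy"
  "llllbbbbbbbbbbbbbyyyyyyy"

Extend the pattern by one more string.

The n-th term is n+1 l's then 4n+1 b's then 3n-2 y's (n = 1, 2, …).
For the next term, n = 4, so the run lengths are 5, 17, 10.

lllllbbbbbbbbbbbbbbbbbyyyyyyyyyy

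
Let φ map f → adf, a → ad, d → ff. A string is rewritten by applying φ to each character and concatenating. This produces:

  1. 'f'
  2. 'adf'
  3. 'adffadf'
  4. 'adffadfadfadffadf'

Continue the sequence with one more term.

adffadfadfadffadfadffadfadffadfadfadffadf

Applying the rule to each of the 17 symbols of adffadfadfadffadf gives the pieces ad ff adf adf ad ff adf ad ff adf ad ff adf adf ad ff adf, which concatenate to the answer.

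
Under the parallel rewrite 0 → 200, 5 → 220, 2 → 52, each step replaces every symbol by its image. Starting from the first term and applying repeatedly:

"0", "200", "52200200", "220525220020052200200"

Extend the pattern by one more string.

Rewriting the 21 symbols of 220525220020052200200 one by one yields 52 52 200 220 52 220 52 52 200 200 52 200 200 220 52 52 200 200 52 200 200; concatenated:

525220022052220525220020052200200220525220020052200200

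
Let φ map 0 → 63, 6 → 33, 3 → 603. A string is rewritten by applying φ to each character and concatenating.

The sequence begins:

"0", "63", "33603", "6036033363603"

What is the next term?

Applying the rule to each of the 13 symbols of 6036033363603 gives the pieces 33 63 603 33 63 603 603 603 33 603 33 63 603, which concatenate to the answer.

33636033363603603603336033363603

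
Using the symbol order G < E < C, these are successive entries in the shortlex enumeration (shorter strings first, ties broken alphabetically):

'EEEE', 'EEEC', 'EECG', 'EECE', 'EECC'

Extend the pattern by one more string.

Find the rightmost character of EECC below C, bump it to the next letter, and reset everything to its right to G.

ECGG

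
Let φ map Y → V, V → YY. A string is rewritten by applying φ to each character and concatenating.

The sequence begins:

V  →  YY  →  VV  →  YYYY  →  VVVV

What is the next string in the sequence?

YYYYYYYY

Expanding VVVV: V→YY, V→YY, V→YY, V→YY. Concatenated: YY YY YY YY.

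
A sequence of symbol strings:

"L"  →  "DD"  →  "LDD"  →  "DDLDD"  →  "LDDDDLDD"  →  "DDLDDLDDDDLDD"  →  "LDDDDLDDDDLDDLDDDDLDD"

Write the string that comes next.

From term 3 onward, concatenate the second-to-last term with the last: L·DD = LDD, DD·LDD = DDLDD, …
So term 8 is DDLDDLDDDDLDD·LDDDDLDDDDLDDLDDDDLDD.

DDLDDLDDDDLDDLDDDDLDDDDLDDLDDDDLDD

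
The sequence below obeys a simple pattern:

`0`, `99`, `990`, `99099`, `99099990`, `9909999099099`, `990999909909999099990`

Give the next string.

This is a Fibonacci-style word recurrence s(k) = s(k−1)·s(k−2): e.g. 99·0 = 990.
So term 8 is 990999909909999099990·9909999099099.

9909999099099990999909909999099099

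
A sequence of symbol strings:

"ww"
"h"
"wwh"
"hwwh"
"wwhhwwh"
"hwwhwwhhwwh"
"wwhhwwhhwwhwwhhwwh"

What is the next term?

hwwhwwhhwwhwwhhwwhhwwhwwhhwwh

This is a Fibonacci-style word recurrence s(k) = s(k−2)·s(k−1): e.g. ww·h = wwh.
The next term joins hwwhwwhhwwh and wwhhwwhhwwhwwhhwwh.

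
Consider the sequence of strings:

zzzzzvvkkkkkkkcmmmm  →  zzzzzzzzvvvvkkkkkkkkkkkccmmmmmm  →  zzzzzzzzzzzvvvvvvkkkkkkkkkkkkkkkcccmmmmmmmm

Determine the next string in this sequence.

Reading off run lengths: z runs 5, 8, 11; v runs 2, 4, 6; k runs 7, 11, 15; c runs 1, 2, 3; m runs 4, 6, 8 — each is linear in n (n = 1, 2, …).
For the next term, n = 4, so the run lengths are 14, 8, 19, 4, 10.

zzzzzzzzzzzzzzvvvvvvvvkkkkkkkkkkkkkkkkkkkccccmmmmmmmmmm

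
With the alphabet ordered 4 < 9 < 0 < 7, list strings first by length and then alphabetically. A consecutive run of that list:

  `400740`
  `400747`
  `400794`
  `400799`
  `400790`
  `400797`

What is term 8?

400709

Continuing the enumeration 2 steps past 400797: 400797 → 400704 → (answer).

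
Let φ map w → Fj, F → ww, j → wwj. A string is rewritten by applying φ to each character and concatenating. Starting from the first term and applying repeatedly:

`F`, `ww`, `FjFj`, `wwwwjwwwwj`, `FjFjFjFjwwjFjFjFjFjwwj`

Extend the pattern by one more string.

wwwwjwwwwjwwwwjwwwwjFjFjwwjwwwwjwwwwjwwwwjwwwwjFjFjwwj

Applying the rule to each of the 22 symbols of FjFjFjFjwwjFjFjFjFjwwj gives the pieces ww wwj ww wwj ww wwj ww wwj Fj Fj wwj ww wwj ww wwj ww wwj ww wwj Fj Fj wwj, which concatenate to the answer.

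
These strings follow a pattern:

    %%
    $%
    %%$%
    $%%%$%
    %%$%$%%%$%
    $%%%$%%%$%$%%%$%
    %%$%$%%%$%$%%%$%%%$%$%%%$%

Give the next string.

Each term (from the third on) is the two preceding terms concatenated in order: term 3 = %%·$% = %%$%.
Continuing: $%%%$%%%$%$%%%$% · %%$%$%%%$%$%%%$%%%$%$%%%$% gives term 8.

$%%%$%%%$%$%%%$%%%$%$%%%$%$%%%$%%%$%$%%%$%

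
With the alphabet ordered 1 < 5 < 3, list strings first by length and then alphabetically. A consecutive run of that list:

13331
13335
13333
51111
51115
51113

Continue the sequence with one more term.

51151

Treat 51113 as a base-3 numeral over the given alphabet and add one, carrying through any trailing 3's.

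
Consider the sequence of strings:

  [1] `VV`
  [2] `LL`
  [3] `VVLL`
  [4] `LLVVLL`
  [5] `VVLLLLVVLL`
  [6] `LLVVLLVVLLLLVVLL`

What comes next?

Each term (from the third on) is the two preceding terms concatenated in order: term 3 = VV·LL = VVLL.
Continuing: VVLLLLVVLL · LLVVLLVVLLLLVVLL gives term 7.

VVLLLLVVLLLLVVLLVVLLLLVVLL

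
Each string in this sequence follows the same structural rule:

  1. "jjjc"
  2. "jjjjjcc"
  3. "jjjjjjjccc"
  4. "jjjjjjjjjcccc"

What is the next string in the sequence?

jjjjjjjjjjjccccc

Each string has the form j^{2n+1} c^{n} (n = 1, 2, …).
At n = 5 the blocks have lengths 11, 5.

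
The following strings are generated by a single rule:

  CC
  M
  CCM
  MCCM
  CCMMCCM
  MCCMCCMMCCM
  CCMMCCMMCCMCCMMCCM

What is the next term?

From term 3 onward, concatenate the second-to-last term with the last: CC·M = CCM, M·CCM = MCCM, …
So term 8 is MCCMCCMMCCM·CCMMCCMMCCMCCMMCCM.

MCCMCCMMCCMCCMMCCMMCCMCCMMCCM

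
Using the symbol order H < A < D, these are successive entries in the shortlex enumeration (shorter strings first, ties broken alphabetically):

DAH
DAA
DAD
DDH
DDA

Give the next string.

The successor of DDA increments the rightmost position that isn't already D and resets every position after it to H.

DDD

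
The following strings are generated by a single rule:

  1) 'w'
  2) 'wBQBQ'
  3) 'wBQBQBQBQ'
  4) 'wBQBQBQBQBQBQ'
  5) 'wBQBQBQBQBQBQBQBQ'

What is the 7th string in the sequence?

wBQBQBQBQBQBQBQBQBQBQBQBQ

Every step adds BQBQ to the end: s(k+1) = s(k)·BQBQ.
From wBQBQBQBQBQBQBQBQ, 2 further steps: wBQBQBQBQBQBQBQBQ → wBQBQBQBQBQBQBQBQBQBQ → (answer).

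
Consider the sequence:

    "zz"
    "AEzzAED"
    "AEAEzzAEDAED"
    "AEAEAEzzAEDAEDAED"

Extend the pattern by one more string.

s(k+1) = AE·s(k)·AED, so each term gains AE as a prefix and AED as a suffix.
Applying this once more to AEAEAEzzAEDAEDAED:

AEAEAEAEzzAEDAEDAEDAED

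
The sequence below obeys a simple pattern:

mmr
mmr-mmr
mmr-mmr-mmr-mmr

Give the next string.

mmr-mmr-mmr-mmr-mmr-mmr-mmr-mmr

Every step duplicates the string with '-' between the halves.
So the next term is two copies of mmr-mmr-mmr-mmr with '-' between the halves.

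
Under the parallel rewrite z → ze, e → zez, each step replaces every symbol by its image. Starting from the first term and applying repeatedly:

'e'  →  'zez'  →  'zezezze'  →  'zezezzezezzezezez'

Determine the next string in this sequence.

zezezzezezzezezezzezezzezezezzezezzezezze

Replace each of the 17 characters of zezezzezezzezezez in place — ze zez ze zez ze ze zez ze zez ze ze zez ze zez ze zez ze — and concatenate.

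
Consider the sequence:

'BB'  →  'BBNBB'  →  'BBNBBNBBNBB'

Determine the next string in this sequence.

s(k+1) = s(k)·N·s(k) — each term doubles the last with 'N' between the halves.
One more doubling of BBNBBNBBNBB gives the answer.

BBNBBNBBNBBNBBNBBNBBNBB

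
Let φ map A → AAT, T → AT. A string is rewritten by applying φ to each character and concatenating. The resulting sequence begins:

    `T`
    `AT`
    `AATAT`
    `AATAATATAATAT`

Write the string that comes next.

AATAATATAATAATATAATATAATAATATAATAT

φ(AATAATATAATAT) expands symbol-by-symbol to AAT AAT AT AAT AAT AT AAT AT AAT AAT AT AAT AT; joining the 13 pieces gives the next term.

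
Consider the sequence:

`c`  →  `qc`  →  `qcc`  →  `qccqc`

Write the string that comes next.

qccqcqcc

This is a Fibonacci-style word recurrence s(k) = s(k−1)·s(k−2): e.g. qc·c = qcc.
So term 5 is qccqc·qcc.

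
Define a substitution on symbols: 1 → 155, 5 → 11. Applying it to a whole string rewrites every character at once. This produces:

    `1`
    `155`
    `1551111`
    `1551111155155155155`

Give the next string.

Rewriting the 19 symbols of 1551111155155155155 one by one yields 155 11 11 155 155 155 155 155 11 11 155 11 11 155 11 11 155 11 11; concatenated:

15511111551551551551551111155111115511111551111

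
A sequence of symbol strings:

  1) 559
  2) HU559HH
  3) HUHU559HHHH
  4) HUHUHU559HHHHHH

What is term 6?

s(k+1) = HU·s(k)·HH, so each term gains HU as a prefix and HH as a suffix.
From HUHUHU559HHHHHH, 2 further steps: HUHUHU559HHHHHH → HUHUHUHU559HHHHHHHH → (answer).

HUHUHUHUHU559HHHHHHHHHH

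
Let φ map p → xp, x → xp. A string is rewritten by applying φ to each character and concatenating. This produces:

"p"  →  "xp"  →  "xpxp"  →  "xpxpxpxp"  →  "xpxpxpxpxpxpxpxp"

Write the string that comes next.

φ(xpxpxpxpxpxpxpxp) expands symbol-by-symbol to xp xp xp xp xp xp xp xp xp xp xp xp xp xp xp xp; joining the 16 pieces gives the next term.

xpxpxpxpxpxpxpxpxpxpxpxpxpxpxpxp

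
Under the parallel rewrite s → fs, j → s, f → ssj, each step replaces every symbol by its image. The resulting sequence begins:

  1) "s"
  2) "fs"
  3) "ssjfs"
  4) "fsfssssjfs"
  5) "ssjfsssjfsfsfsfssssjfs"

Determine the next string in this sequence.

Rewriting the 22 symbols of ssjfsssjfsfsfsfssssjfs one by one yields fs fs s ssj fs fs fs s ssj fs ssj fs ssj fs ssj fs fs fs fs s ssj fs; concatenated:

fsfssssjfsfsfssssjfsssjfsssjfsssjfsfsfsfssssjfs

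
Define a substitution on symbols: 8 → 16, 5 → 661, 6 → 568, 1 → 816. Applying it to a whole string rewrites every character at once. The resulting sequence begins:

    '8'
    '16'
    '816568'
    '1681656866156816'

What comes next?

Replace each of the 16 characters of 1681656866156816 in place — 816 568 16 816 568 661 568 16 568 568 816 661 568 16 816 568 — and concatenate.

816568168165686615681656856881666156816816568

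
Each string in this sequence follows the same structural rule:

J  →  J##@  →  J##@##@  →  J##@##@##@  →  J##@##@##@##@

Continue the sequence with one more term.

Every step adds ##@ to the end: s(k+1) = s(k)·##@.
One more step from J##@##@##@##@ gives the answer.

J##@##@##@##@##@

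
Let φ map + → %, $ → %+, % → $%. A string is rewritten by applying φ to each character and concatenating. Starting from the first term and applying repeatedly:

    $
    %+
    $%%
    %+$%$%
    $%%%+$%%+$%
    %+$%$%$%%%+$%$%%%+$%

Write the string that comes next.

Replace each of the 20 characters of %+$%$%$%%%+$%$%%%+$% in place — $% % %+ $% %+ $% %+ $% $% $% % %+ $% %+ $% $% $% % %+ $% — and concatenate.

$%%%+$%%+$%%+$%$%$%%%+$%%+$%$%$%%%+$%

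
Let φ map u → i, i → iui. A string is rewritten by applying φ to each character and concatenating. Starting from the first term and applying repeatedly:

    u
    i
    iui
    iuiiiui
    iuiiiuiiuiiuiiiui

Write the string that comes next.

Replace each of the 17 characters of iuiiiuiiuiiuiiiui in place — iui i iui iui iui i iui iui i iui iui i iui iui iui i iui — and concatenate.

iuiiiuiiuiiuiiiuiiuiiiuiiuiiiuiiuiiuiiiui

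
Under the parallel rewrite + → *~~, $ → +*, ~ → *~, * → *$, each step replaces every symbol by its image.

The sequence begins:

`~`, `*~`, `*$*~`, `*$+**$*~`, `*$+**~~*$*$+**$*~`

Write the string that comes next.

Rewriting the 17 symbols of *$+**~~*$*$+**$*~ one by one yields *$ +* *~~ *$ *$ *~ *~ *$ +* *$ +* *~~ *$ *$ +* *$ *~; concatenated:

*$+**~~*$*$*~*~*$+**$+**~~*$*$+**$*~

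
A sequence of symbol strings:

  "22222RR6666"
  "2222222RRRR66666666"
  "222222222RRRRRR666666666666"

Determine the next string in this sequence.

Reading off run lengths: 2 runs 5, 7, 9; R runs 2, 4, 6; 6 runs 4, 8, 12 — each is linear in n (n = 1, 2, …).
At n = 4 the blocks have lengths 11, 8, 16.

22222222222RRRRRRRR6666666666666666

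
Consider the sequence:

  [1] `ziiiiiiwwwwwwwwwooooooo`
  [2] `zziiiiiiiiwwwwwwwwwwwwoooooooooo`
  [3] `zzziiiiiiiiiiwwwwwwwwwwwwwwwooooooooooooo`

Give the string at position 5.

Term n consists of n-1 z's, followed by 2n+2 i's, followed by 3n+3 w's, followed by 3n+1 o's, where the shown terms are n = 2, 3, 4.
At n = 6 the blocks have lengths 5, 14, 21, 19.

zzzzziiiiiiiiiiiiiiwwwwwwwwwwwwwwwwwwwwwooooooooooooooooooo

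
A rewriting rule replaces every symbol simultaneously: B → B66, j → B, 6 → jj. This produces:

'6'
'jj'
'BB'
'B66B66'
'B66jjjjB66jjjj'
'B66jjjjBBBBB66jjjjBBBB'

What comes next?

Rewriting the 22 symbols of B66jjjjBBBBB66jjjjBBBB one by one yields B66 jj jj B B B B B66 B66 B66 B66 B66 jj jj B B B B B66 B66 B66 B66; concatenated:

B66jjjjBBBBB66B66B66B66B66jjjjBBBBB66B66B66B66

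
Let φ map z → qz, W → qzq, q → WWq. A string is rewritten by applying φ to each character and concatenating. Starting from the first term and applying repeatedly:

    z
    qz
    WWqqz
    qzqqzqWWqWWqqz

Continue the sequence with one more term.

Applying the rule to each of the 14 symbols of qzqqzqWWqWWqqz gives the pieces WWq qz WWq WWq qz WWq qzq qzq WWq qzq qzq WWq WWq qz, which concatenate to the answer.

WWqqzWWqWWqqzWWqqzqqzqWWqqzqqzqWWqWWqqz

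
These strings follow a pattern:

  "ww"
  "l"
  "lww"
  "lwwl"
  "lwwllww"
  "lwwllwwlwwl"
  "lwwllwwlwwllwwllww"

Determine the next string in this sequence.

lwwllwwlwwllwwllwwlwwllwwlwwl

Each term (from the third on) is the previous term followed by the one before it: term 3 = l·ww = lww.
Continuing: lwwllwwlwwllwwllww · lwwllwwlwwl gives term 8.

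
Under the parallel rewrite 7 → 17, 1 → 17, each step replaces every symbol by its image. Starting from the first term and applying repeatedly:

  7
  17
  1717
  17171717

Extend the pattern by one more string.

1717171717171717

Apply φ to 17171717 symbol by symbol: 1→17, 7→17, 1→17, 7→17, 1→17, 7→17, 1→17, 7→17; joined: 17 17 17 17 17 17 17 17.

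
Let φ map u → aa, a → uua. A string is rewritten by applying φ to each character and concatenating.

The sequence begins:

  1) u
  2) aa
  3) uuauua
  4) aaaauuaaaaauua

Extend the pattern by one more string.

uuauuauuauuaaaaauuauuauuauuauuaaaaauua

φ(aaaauuaaaaauua) expands symbol-by-symbol to uua uua uua uua aa aa uua uua uua uua uua aa aa uua; joining the 14 pieces gives the next term.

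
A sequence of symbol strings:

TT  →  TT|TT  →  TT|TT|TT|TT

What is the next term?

Each string is two copies of the previous one joined by '|'.
So the next term is two copies of TT|TT|TT|TT with '|' between the halves.

TT|TT|TT|TT|TT|TT|TT|TT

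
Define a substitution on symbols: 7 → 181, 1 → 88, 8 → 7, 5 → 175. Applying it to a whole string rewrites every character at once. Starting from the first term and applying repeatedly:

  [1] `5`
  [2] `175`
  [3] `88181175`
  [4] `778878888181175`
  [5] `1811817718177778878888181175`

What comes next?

Applying the rule to each of the 28 symbols of 1811817718177778878888181175 gives the pieces 88 7 88 88 7 88 181 181 88 7 88 181 181 181 181 7 7 181 7 7 7 7 88 7 88 88 181 175, which concatenate to the answer.

8878888788181181887881811811811817718177778878888181175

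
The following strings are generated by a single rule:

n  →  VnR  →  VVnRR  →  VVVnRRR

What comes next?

Every step adds V to the front and R to the end of the previous string.
One more step from VVVnRRR gives the answer.

VVVVnRRRR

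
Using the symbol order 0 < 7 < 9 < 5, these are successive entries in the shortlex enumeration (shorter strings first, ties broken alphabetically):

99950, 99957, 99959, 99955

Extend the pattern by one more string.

Find the rightmost character of 99955 below 5, bump it to the next letter, and reset everything to its right to 0.

99500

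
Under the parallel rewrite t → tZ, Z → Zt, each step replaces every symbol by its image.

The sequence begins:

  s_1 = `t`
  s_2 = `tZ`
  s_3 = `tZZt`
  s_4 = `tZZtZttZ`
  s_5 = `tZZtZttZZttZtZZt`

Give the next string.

tZZtZttZZttZtZZtZttZtZZttZZtZttZ

φ(tZZtZttZZttZtZZt) expands symbol-by-symbol to tZ Zt Zt tZ Zt tZ tZ Zt Zt tZ tZ Zt tZ Zt Zt tZ; joining the 16 pieces gives the next term.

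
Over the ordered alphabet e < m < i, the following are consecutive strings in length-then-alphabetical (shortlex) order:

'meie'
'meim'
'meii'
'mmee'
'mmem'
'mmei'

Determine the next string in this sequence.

Treat mmei as a base-3 numeral over the given alphabet and add one, carrying through any trailing i's.

mmme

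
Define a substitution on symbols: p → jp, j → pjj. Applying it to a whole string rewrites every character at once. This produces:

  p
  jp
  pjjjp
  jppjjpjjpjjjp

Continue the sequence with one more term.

pjjjpjppjjpjjjppjjpjjjppjjpjjpjjjp

Applying the rule to each of the 13 symbols of jppjjpjjpjjjp gives the pieces pjj jp jp pjj pjj jp pjj pjj jp pjj pjj pjj jp, which concatenate to the answer.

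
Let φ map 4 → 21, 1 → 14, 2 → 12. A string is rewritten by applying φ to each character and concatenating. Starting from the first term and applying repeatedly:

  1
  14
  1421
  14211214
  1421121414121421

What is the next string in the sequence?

Replace each of the 16 characters of 1421121414121421 in place — 14 21 12 14 14 12 14 21 14 21 14 12 14 21 12 14 — and concatenate.

14211214141214211421141214211214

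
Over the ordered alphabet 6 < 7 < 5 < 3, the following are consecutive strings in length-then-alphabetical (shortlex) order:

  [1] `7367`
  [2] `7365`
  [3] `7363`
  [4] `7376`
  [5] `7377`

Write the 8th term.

Continuing the enumeration 3 steps past 7377: 7377 → 7375 → 7373 → (answer).

7356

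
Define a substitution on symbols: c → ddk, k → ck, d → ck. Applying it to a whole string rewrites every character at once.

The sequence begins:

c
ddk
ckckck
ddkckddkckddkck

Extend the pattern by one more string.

φ(ddkckddkckddkck) expands symbol-by-symbol to ck ck ck ddk ck ck ck ck ddk ck ck ck ck ddk ck; joining the 15 pieces gives the next term.

ckckckddkckckckckddkckckckckddkck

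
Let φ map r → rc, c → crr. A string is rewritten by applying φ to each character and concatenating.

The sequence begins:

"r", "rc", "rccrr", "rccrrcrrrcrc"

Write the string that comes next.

rccrrcrrrcrccrrrcrcrccrrrccrr

Expanding rccrrcrrrcrc: r→rc, c→crr, c→crr, r→rc, r→rc, c→crr, r→rc, r→rc, r→rc, c→crr, r→rc, c→crr. Concatenated: rc crr crr rc rc crr rc rc rc crr rc crr.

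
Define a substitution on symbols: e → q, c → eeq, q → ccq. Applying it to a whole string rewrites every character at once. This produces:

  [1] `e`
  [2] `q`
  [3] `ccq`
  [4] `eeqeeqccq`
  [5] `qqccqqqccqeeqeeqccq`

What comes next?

Rewriting the 19 symbols of qqccqqqccqeeqeeqccq one by one yields ccq ccq eeq eeq ccq ccq ccq eeq eeq ccq q q ccq q q ccq eeq eeq ccq; concatenated:

ccqccqeeqeeqccqccqccqeeqeeqccqqqccqqqccqeeqeeqccq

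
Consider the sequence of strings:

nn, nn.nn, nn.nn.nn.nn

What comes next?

s(k+1) = s(k)·.·s(k) — each term doubles the last with '.' between the halves.
Doubling nn.nn.nn.nn with '.' between the halves:

nn.nn.nn.nn.nn.nn.nn.nn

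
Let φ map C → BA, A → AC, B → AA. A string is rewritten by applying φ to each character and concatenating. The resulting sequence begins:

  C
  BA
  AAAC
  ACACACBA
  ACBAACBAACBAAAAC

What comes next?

φ(ACBAACBAACBAAAAC) expands symbol-by-symbol to AC BA AA AC AC BA AA AC AC BA AA AC AC AC AC BA; joining the 16 pieces gives the next term.

ACBAAAACACBAAAACACBAAAACACACACBA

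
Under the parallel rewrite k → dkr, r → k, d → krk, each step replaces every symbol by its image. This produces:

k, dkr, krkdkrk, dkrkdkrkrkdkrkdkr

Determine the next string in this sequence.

Replace each of the 17 characters of dkrkdkrkrkdkrkdkr in place — krk dkr k dkr krk dkr k dkr k dkr krk dkr k dkr krk dkr k — and concatenate.

krkdkrkdkrkrkdkrkdkrkdkrkrkdkrkdkrkrkdkrk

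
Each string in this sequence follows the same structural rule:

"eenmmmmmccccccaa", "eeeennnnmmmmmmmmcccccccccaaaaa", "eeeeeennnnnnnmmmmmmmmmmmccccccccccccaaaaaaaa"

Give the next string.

eeeeeeeennnnnnnnnnmmmmmmmmmmmmmmcccccccccccccccaaaaaaaaaaa

The n-th term is 2n e's then 3n-2 n's then 3n+2 m's then 3n+3 c's then 3n-1 a's (n = 1, 2, …).
For the next term, n = 4, so the run lengths are 8, 10, 14, 15, 11.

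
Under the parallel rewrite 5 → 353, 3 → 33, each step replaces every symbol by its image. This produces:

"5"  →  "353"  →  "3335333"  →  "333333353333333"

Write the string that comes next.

Applying the rule to each of the 15 symbols of 333333353333333 gives the pieces 33 33 33 33 33 33 33 353 33 33 33 33 33 33 33, which concatenate to the answer.

3333333333333335333333333333333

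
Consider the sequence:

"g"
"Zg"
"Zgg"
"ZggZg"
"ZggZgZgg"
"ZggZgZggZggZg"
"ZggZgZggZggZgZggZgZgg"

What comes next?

From term 3 onward, concatenate the last term with the second-to-last: Zg·g = Zgg, Zgg·Zg = ZggZg, …
Continuing: ZggZgZggZggZgZggZgZgg · ZggZgZggZggZg gives term 8.

ZggZgZggZggZgZggZgZggZggZgZggZggZg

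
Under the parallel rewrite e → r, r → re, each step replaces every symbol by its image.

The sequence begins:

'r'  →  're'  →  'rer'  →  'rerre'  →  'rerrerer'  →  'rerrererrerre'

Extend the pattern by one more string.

Rewriting the 13 symbols of rerrererrerre one by one yields re r re re r re r re re r re re r; concatenated:

rerrererrerrererrerer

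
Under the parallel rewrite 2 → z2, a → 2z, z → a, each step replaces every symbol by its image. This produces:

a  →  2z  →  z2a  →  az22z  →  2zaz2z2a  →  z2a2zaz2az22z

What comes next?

Rewriting the 13 symbols of z2a2zaz2az22z one by one yields a z2 2z z2 a 2z a z2 2z a z2 z2 a; concatenated:

az22zz2a2zaz22zaz2z2a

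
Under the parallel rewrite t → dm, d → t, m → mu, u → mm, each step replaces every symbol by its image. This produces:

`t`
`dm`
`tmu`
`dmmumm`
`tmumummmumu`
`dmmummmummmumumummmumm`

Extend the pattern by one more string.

Applying the rule to each of the 22 symbols of dmmummmummmumumummmumm gives the pieces t mu mu mm mu mu mu mm mu mu mu mm mu mm mu mm mu mu mu mm mu mu, which concatenate to the answer.

tmumummmumumummmumumummmummmummmumumummmumu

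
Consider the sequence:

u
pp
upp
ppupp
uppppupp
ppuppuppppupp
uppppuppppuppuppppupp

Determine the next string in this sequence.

ppuppuppppuppuppppuppppuppuppppupp

This is a Fibonacci-style word recurrence s(k) = s(k−2)·s(k−1): e.g. u·pp = upp.
So term 8 is ppuppuppppupp·uppppuppppuppuppppupp.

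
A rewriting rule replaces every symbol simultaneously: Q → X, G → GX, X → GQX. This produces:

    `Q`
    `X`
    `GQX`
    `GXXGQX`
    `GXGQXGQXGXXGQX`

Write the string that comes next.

GXGQXGXXGQXGXXGQXGXGQXGQXGXXGQX

φ(GXGQXGQXGXXGQX) expands symbol-by-symbol to GX GQX GX X GQX GX X GQX GX GQX GQX GX X GQX; joining the 14 pieces gives the next term.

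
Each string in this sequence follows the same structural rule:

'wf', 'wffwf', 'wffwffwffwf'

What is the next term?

wffwffwffwffwffwffwffwf

s(k+1) = s(k)·f·s(k) — each term doubles the last with 'f' between the halves.
So the next term is two copies of wffwffwffwf with 'f' between the halves.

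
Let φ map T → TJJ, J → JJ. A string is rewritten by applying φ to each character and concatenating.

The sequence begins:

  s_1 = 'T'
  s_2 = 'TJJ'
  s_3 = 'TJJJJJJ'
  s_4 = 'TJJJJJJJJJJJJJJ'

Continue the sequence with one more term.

Rewriting the 15 symbols of TJJJJJJJJJJJJJJ one by one yields TJJ JJ JJ JJ JJ JJ JJ JJ JJ JJ JJ JJ JJ JJ JJ; concatenated:

TJJJJJJJJJJJJJJJJJJJJJJJJJJJJJJ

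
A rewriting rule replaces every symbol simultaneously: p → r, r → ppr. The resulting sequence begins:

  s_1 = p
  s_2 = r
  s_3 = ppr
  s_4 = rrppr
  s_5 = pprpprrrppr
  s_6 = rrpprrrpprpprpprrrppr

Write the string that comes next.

pprpprrrpprpprpprrrpprrrpprrrpprpprpprrrppr

Replace each of the 21 characters of rrpprrrpprpprpprrrppr in place — ppr ppr r r ppr ppr ppr r r ppr r r ppr r r ppr ppr ppr r r ppr — and concatenate.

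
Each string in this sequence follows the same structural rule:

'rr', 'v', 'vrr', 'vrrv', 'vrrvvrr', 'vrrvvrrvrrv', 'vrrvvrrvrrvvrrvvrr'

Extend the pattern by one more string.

vrrvvrrvrrvvrrvvrrvrrvvrrvrrv

Each term (from the third on) is the previous term followed by the one before it: term 3 = v·rr = vrr.
Continuing: vrrvvrrvrrvvrrvvrr · vrrvvrrvrrv gives term 8.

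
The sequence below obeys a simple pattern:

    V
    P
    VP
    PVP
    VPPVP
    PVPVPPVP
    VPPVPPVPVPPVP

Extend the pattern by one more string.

PVPVPPVPVPPVPPVPVPPVP

From term 3 onward, concatenate the second-to-last term with the last: V·P = VP, P·VP = PVP, …
Continuing: PVPVPPVP · VPPVPPVPVPPVP gives term 8.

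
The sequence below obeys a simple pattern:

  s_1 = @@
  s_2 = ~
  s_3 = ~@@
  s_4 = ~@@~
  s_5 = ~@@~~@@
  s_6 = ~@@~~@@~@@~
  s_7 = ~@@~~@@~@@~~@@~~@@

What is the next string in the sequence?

From term 3 onward, concatenate the last term with the second-to-last: ~·@@ = ~@@, ~@@·~ = ~@@~, …
The next term joins ~@@~~@@~@@~~@@~~@@ and ~@@~~@@~@@~.

~@@~~@@~@@~~@@~~@@~@@~~@@~@@~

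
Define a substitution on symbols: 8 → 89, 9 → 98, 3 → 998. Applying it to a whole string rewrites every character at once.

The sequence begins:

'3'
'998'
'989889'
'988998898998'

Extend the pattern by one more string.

988989989889899889989889

Apply φ to 988998898998 symbol by symbol: 9→98, 8→89, 8→89, 9→98, 9→98, 8→89, 8→89, 9→98, 8→89, 9→98, 9→98, 8→89; joined: 98 89 89 98 98 89 89 98 89 98 98 89.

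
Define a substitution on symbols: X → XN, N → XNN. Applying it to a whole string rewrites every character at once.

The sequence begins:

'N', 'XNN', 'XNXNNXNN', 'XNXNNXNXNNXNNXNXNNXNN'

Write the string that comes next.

XNXNNXNXNNXNNXNXNNXNXNNXNNXNXNNXNNXNXNNXNXNNXNNXNXNNXNN

Replace each of the 21 characters of XNXNNXNXNNXNNXNXNNXNN in place — XN XNN XN XNN XNN XN XNN XN XNN XNN XN XNN XNN XN XNN XN XNN XNN XN XNN XNN — and concatenate.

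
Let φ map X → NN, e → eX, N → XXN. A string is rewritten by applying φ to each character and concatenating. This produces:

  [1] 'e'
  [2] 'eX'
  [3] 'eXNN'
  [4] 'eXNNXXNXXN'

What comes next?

eXNNXXNXXNNNNNXXNNNNNXXN

Expanding eXNNXXNXXN: e→eX, X→NN, N→XXN, N→XXN, X→NN, X→NN, N→XXN, X→NN, X→NN, N→XXN. Concatenated: eX NN XXN XXN NN NN XXN NN NN XXN.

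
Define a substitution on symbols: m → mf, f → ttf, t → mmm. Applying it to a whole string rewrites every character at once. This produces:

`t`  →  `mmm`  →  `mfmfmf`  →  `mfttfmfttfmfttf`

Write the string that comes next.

mfttfmmmmmmttfmfttfmmmmmmttfmfttfmmmmmmttf

Applying the rule to each of the 15 symbols of mfttfmfttfmfttf gives the pieces mf ttf mmm mmm ttf mf ttf mmm mmm ttf mf ttf mmm mmm ttf, which concatenate to the answer.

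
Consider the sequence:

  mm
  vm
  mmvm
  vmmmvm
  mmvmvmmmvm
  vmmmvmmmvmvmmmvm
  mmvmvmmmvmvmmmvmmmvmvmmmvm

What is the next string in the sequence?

vmmmvmmmvmvmmmvmmmvmvmmmvmvmmmvmmmvmvmmmvm

From term 3 onward, concatenate the second-to-last term with the last: mm·vm = mmvm, vm·mmvm = vmmmvm, …
Continuing: vmmmvmmmvmvmmmvm · mmvmvmmmvmvmmmvmmmvmvmmmvm gives term 8.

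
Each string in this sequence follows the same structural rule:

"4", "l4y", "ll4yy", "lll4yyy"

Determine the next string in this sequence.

Each term wraps the previous one in l on the left and y on the right.
Applying this once more to lll4yyy:

llll4yyyy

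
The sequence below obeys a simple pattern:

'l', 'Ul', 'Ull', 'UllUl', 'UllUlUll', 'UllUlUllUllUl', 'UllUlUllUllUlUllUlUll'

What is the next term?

UllUlUllUllUlUllUlUllUllUlUllUllUl

From term 3 onward, concatenate the last term with the second-to-last: Ul·l = Ull, Ull·Ul = UllUl, …
The next term joins UllUlUllUllUlUllUlUll and UllUlUllUllUl.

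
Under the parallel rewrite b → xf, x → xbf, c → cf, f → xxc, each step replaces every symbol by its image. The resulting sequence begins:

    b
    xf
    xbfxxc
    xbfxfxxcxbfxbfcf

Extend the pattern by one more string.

xbfxfxxcxbfxxcxbfxbfcfxbfxfxxcxbfxfxxccfxxc

Replace each of the 16 characters of xbfxfxxcxbfxbfcf in place — xbf xf xxc xbf xxc xbf xbf cf xbf xf xxc xbf xf xxc cf xxc — and concatenate.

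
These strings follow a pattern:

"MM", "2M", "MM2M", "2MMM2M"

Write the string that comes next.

MM2M2MMM2M

This is a Fibonacci-style word recurrence s(k) = s(k−2)·s(k−1): e.g. MM·2M = MM2M.
The next term joins MM2M and 2MMM2M.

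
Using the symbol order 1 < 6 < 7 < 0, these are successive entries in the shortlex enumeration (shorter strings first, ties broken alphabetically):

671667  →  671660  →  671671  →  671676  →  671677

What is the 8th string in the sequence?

671606

Advancing 3 positions from 671677 through 671677 → 671670 → 671601 reaches term 8.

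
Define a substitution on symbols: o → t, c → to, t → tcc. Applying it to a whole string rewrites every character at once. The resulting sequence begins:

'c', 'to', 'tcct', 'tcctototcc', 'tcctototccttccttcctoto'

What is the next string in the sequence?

φ(tcctototccttccttcctoto) expands symbol-by-symbol to tcc to to tcc t tcc t tcc to to tcc tcc to to tcc tcc to to tcc t tcc t; joining the 22 pieces gives the next term.

tcctototccttccttcctototcctcctototcctcctototccttcct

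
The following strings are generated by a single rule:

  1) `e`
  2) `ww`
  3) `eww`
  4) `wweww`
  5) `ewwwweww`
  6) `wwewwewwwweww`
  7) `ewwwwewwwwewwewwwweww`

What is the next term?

wwewwewwwwewwewwwwewwwwewwewwwweww

This is a Fibonacci-style word recurrence s(k) = s(k−2)·s(k−1): e.g. e·ww = eww.
The next term joins wwewwewwwweww and ewwwwewwwwewwewwwweww.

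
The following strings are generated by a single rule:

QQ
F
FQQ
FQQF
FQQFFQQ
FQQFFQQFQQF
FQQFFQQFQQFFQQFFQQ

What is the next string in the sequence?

From term 3 onward, concatenate the last term with the second-to-last: F·QQ = FQQ, FQQ·F = FQQF, …
So term 8 is FQQFFQQFQQFFQQFFQQ·FQQFFQQFQQF.

FQQFFQQFQQFFQQFFQQFQQFFQQFQQF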